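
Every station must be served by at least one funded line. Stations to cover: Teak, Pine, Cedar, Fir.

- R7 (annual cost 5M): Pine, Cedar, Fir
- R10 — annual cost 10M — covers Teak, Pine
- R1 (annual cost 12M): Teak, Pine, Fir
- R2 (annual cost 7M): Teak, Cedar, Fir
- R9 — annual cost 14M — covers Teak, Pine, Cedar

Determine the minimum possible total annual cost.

This is a weighted set-cover instance.
Choose R7 and R2: together they cover Teak, Pine, Cedar, Fir — every station.
Total annual cost: 5 + 7 = 12.
No cover costs less than 12.

12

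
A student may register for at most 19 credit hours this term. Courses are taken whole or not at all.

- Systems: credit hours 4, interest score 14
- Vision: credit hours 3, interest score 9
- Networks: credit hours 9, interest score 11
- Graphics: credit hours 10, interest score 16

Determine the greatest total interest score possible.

39

Systems + Vision + Networks: credit hours 4 + 3 + 9 = 16 ≤ 19, interest score 14 + 9 + 11 = 34.
Systems + Graphics: credit hours 4 + 10 = 14 ≤ 19, interest score 14 + 16 = 30.
Systems + Vision + Graphics: credit hours 4 + 3 + 10 = 17 ≤ 19, interest score 14 + 9 + 16 = 39.
Best is Systems, Vision, and Graphics with total interest score 39.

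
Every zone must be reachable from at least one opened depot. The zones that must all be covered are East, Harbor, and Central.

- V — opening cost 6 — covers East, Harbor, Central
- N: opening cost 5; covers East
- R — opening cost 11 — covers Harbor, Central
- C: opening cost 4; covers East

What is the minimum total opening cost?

6

V alone covers East, Harbor, Central — every zone.
Total opening cost: 6.
No cover costs less than 6.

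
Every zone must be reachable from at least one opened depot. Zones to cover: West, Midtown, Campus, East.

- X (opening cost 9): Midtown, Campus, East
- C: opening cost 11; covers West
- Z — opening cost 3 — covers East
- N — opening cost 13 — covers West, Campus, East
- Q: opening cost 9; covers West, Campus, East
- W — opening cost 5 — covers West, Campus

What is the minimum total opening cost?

This is a weighted set-cover instance.
Choose X and W: together they cover West, Midtown, Campus, East — every zone.
Total opening cost: 9 + 5 = 14.

14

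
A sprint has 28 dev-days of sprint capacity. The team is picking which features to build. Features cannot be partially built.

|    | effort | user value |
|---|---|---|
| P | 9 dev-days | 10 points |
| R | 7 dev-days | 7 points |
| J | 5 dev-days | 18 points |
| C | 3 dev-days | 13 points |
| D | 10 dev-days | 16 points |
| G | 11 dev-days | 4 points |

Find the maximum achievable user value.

57

Allowing fractional choices, the relaxed optimum would be about 58.0, but features are indivisible.
P + J + C + D: effort 9 + 5 + 3 + 10 = 27 ≤ 28, user value 10 + 18 + 13 + 16 = 57.
R + J + C + D: effort 7 + 5 + 3 + 10 = 25 ≤ 28, user value 7 + 18 + 13 + 16 = 54.
P + R + J + C: effort 9 + 7 + 5 + 3 = 24 ≤ 28, user value 10 + 7 + 18 + 13 = 48.
Best is P, J, C, and D with total user value 57.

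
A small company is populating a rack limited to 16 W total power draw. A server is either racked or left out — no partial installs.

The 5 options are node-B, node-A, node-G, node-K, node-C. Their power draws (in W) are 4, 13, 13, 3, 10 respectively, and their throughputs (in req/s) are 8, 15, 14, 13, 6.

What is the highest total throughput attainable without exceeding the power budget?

node-A + node-K: power draw 13 + 3 = 16 ≤ 16, throughput 15 + 13 = 28.
node-B + node-K: power draw 4 + 3 = 7 ≤ 16, throughput 8 + 13 = 21.
node-G + node-K: power draw 13 + 3 = 16 ≤ 16, throughput 14 + 13 = 27.
Best is node-A and node-K with total throughput 28.

28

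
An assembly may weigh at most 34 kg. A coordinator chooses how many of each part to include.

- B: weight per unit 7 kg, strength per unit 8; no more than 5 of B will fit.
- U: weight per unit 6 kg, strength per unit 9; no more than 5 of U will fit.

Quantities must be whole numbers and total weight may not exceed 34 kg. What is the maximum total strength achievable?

45

This is a bounded integer knapsack.
Take 5×U: weight 30 ≤ 34, strength 5·9 = 45.
U has the best ratio (9/6) and is taken to its limit of 5; remaining capacity is filled optimally with the others.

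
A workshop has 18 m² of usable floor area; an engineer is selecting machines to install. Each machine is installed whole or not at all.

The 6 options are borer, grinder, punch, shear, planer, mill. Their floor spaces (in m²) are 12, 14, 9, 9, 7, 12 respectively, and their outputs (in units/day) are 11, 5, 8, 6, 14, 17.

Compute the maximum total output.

22

Treat it as a binary knapsack problem.
Take punch and planer: floor space 9 + 7 = 16 ≤ 18, output 8 + 14 = 22.
No other feasible combination does better.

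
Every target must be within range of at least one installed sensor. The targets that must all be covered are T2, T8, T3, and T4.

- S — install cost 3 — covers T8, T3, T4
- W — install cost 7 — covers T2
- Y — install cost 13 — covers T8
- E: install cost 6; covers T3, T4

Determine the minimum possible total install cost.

Choose S and W: together they cover T2, T8, T3, T4 — every target.
Total install cost: 3 + 7 = 10.
No cover costs less than 10.

10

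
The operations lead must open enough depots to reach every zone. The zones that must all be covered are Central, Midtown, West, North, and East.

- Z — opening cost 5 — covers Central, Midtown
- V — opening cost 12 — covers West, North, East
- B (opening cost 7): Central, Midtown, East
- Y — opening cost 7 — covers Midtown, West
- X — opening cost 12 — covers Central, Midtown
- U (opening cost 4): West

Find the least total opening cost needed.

Choose Z and V: together they cover Central, Midtown, West, North, East — every zone.
Total opening cost: 5 + 12 = 17.

17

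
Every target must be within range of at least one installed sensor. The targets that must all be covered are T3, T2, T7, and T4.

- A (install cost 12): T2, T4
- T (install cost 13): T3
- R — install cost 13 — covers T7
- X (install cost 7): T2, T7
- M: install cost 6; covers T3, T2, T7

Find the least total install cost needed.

Choose A and M: together they cover T3, T2, T7, T4 — every target.
Total install cost: 12 + 6 = 18.

18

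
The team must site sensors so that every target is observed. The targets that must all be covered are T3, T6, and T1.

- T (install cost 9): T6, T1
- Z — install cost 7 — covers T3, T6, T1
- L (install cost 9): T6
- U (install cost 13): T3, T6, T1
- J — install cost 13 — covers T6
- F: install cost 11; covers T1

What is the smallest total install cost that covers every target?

7

Z alone covers T3, T6, T1 — every target.
Total install cost: 7.
No cover costs less than 7.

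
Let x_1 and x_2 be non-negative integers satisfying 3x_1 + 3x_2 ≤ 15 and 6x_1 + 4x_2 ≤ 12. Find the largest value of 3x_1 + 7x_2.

21

(x_1,x_2)=(0,3): 3·0+3·3=9≤15, 6·0+4·3=12≤12, objective 21.
(x_1,x_2)=(0,2): 3·0+3·2=6≤15, 6·0+4·2=8≤12, objective 14.
Maximum is 21 at (x_1,x_2)=(0,3).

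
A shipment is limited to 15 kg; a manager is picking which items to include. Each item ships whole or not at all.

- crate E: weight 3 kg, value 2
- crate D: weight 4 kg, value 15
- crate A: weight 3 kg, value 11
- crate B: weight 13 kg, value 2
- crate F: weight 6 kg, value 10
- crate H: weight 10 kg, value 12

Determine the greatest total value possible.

36

Treat it as a binary knapsack problem.
crate D + crate A + crate F: weight 4 + 3 + 6 = 13 ≤ 15, value 15 + 11 + 10 = 36.
crate E + crate D + crate A: weight 3 + 4 + 3 = 10 ≤ 15, value 2 + 15 + 11 = 28.
Best is crate D, crate A, and crate F with total value 36.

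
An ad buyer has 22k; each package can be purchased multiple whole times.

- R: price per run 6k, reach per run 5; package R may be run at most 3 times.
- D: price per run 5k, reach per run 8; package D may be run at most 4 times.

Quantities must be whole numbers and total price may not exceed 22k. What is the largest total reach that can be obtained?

32

This is a bounded integer knapsack.
D has the best ratio (8/5); taking only D gives at most 4×8 = 32 (stopped by the price limit).
Optimal: 4×D: price 20 ≤ 22, reach 4·8 = 32.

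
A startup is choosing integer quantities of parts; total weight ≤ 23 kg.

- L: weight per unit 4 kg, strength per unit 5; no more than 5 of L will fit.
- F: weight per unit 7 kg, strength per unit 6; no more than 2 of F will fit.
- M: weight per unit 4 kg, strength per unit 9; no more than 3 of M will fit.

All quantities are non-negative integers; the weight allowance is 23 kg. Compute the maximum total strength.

38

This is a bounded integer knapsack.
M has the best ratio (9/4); taking only M gives at most 3×9 = 27 (stopped by the supply cap of 3).
Mixing does better — 1×L, 1×F, and 3×M: weight 23 ≤ 23, strength 1·5 + 1·6 + 3·9 = 38.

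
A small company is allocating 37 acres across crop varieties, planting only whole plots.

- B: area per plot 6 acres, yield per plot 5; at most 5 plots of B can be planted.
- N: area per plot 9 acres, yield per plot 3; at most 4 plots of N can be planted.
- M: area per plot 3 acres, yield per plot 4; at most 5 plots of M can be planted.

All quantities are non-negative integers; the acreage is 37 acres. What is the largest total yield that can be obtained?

3×B and 5×M: area 33 ≤ 37, yield 3·5 + 5·4 = 35.
4×B and 4×M: area 36 ≤ 37, yield 4·5 + 4·4 = 36.
Best is 36.

36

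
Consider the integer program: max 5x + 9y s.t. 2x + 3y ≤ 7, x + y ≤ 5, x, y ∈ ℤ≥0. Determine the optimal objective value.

19

The continuous relaxation peaks at (0, 2.33) with value 21.00; rounding to a feasible lattice point costs some objective.
(x,y)=(2,1): 2·2+3·1=7≤7, 1·2+1·1=3≤5, objective 19.
(x,y)=(0,2): 2·0+3·2=6≤7, 1·0+1·2=2≤5, objective 18.
The best lattice point is (2,1), giving 19.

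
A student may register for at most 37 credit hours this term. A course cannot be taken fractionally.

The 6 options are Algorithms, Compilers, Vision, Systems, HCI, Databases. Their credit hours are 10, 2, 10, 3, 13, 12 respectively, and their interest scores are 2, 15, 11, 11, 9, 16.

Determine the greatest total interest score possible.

Allowing fractional choices, the relaxed optimum would be about 59.9, but courses are indivisible.
Compilers + Vision + Systems + Databases: credit hours 2 + 10 + 3 + 12 = 27 ≤ 37, interest score 15 + 11 + 11 + 16 = 53.
Compilers + Systems + HCI + Databases: credit hours 2 + 3 + 13 + 12 = 30 ≤ 37, interest score 15 + 11 + 9 + 16 = 51.
Algorithms + Compilers + Vision + Systems + Databases: credit hours 10 + 2 + 10 + 3 + 12 = 37 ≤ 37, interest score 2 + 15 + 11 + 11 + 16 = 55.
Best is Algorithms, Compilers, Vision, Systems, and Databases with total interest score 55.

55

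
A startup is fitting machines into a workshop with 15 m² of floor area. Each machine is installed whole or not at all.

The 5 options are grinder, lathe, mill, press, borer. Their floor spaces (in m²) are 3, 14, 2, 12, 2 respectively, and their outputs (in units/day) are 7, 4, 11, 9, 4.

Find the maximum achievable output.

Allowing fractional choices, the relaxed optimum would be about 28.0, but machines are indivisible.
grinder + mill: floor space 3 + 2 = 5 ≤ 15, output 7 + 11 = 18.
grinder + mill + borer: floor space 3 + 2 + 2 = 7 ≤ 15, output 7 + 11 + 4 = 22.
mill + press: floor space 2 + 12 = 14 ≤ 15, output 11 + 9 = 20.
Best is grinder, mill, and borer with total output 22.

22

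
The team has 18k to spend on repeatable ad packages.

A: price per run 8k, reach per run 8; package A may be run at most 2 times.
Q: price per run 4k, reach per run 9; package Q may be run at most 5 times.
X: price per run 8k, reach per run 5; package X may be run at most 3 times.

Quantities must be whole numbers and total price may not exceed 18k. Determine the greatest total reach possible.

Q has the best ratio (9/4); taking only Q gives at most 4×9 = 36 (stopped by the price limit).
Optimal: 4×Q: price 16 ≤ 18, reach 4·9 = 36.

36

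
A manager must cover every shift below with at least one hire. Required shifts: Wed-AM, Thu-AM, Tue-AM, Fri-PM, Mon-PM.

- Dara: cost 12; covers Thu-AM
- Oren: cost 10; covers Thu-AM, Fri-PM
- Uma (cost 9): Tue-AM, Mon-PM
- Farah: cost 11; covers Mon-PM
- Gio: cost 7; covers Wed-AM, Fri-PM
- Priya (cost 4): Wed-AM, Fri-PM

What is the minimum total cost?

Choose Oren, Uma, and Priya: together they cover Wed-AM, Thu-AM, Tue-AM, Fri-PM, Mon-PM — every shift.
Total cost: 10 + 9 + 4 = 23.

23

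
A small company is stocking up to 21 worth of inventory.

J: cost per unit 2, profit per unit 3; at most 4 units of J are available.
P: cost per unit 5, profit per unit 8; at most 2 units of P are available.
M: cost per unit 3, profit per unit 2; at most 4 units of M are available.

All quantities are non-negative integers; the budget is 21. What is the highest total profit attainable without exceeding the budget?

30

This is a bounded integer knapsack.
4×J, 2×P, and 1×M: cost 21 ≤ 21, profit 4·3 + 2·8 + 1·2 = 30.
4×J and 2×P: cost 18 ≤ 21, profit 4·3 + 2·8 = 28.
Best is 30.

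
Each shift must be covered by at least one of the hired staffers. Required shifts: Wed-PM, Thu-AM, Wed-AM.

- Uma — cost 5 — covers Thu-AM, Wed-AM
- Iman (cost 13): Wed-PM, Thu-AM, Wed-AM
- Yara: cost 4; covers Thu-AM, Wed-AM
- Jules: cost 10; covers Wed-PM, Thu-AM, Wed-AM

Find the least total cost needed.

The greedy cost-per-new-shift heuristic would pick Yara and Jules for 14, but a cheaper cover exists.
Jules alone covers Wed-PM, Thu-AM, Wed-AM — every shift.
Total cost: 10.
No cover costs less than 10.

10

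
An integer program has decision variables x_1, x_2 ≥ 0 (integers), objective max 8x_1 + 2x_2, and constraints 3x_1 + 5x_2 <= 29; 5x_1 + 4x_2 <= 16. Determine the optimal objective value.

24

Relaxing integrality, the LP optimum is 25.60 at (x_1,x_2) = (3.2, 0), which is not an integer point.
(x_1,x_2)=(3,0): 3·3+5·0=9≤29, 5·3+4·0=15≤16, objective 24.
(x_1,x_2)=(2,1): 3·2+5·1=11≤29, 5·2+4·1=14≤16, objective 18.
(x_1,x_2)=(2,0): 3·2+5·0=6≤29, 5·2+4·0=10≤16, objective 16.
The best lattice point is (3,0), giving 24.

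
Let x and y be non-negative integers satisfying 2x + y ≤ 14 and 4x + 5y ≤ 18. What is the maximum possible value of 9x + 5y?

36

(x,y)=(4,0): 2·4+1·0=8≤14, 4·4+5·0=16≤18, objective 36.
(x,y)=(3,1): 2·3+1·1=7≤14, 4·3+5·1=17≤18, objective 32.
(x,y)=(3,0): 2·3+1·0=6≤14, 4·3+5·0=12≤18, objective 27.
No feasible integer point exceeds 36.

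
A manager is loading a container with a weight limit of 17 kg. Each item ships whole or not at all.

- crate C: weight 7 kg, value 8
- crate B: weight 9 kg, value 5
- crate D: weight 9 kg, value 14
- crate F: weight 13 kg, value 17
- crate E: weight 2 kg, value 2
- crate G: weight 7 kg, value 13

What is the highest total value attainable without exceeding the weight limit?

27

Treat it as a binary knapsack problem.
crate D + crate G: weight 9 + 7 = 16 ≤ 17, value 14 + 13 = 27.
crate C + crate E + crate G: weight 7 + 2 + 7 = 16 ≤ 17, value 8 + 2 + 13 = 23.
crate C + crate D: weight 7 + 9 = 16 ≤ 17, value 8 + 14 = 22.
Best is crate D and crate G with total value 27.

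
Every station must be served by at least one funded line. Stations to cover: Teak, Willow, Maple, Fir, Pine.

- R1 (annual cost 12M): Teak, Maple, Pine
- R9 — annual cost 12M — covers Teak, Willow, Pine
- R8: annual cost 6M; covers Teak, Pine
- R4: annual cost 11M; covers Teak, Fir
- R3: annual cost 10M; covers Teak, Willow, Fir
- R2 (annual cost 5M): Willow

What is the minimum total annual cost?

The greedy cost-per-new-station heuristic would pick R8, R3, and R1 for 28, but a cheaper cover exists.
Choose R1 and R3: together they cover Teak, Willow, Maple, Fir, Pine — every station.
Total annual cost: 12 + 10 = 22.
No cover costs less than 22.

22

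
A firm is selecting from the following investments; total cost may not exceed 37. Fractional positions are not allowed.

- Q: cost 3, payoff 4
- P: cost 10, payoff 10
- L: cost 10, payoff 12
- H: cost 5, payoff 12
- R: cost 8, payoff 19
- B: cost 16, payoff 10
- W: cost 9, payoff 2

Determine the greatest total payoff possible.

57

Take Q, P, L, H, and R: cost 3 + 10 + 10 + 5 + 8 = 36 ≤ 37, payoff 4 + 10 + 12 + 12 + 19 = 57.
No other feasible combination does better.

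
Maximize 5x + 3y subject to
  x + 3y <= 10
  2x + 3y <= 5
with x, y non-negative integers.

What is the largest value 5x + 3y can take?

Relaxing integrality, the LP optimum is 12.50 at (x,y) = (2.5, 0), which is not an integer point.
(x,y)=(2,0): 1·2+3·0=2≤10, 2·2+3·0=4≤5, objective 10.
(x,y)=(1,1): 1·1+3·1=4≤10, 2·1+3·1=5≤5, objective 8.
No feasible integer point exceeds 10.

10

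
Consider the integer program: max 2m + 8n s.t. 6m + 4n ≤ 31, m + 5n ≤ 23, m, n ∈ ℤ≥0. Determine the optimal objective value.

(m,n)=(2,4): 6·2+4·4=28≤31, 1·2+5·4=22≤23, objective 36.
(m,n)=(1,4): 6·1+4·4=22≤31, 1·1+5·4=21≤23, objective 34.
(m,n)=(3,3): 6·3+4·3=30≤31, 1·3+5·3=18≤23, objective 30.
The best lattice point is (2,4), giving 36.

36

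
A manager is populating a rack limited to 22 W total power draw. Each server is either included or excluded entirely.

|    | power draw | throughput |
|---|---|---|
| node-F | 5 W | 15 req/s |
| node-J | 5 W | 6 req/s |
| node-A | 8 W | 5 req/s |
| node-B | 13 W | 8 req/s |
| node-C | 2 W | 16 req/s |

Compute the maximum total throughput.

node-F + node-B + node-C: power draw 5 + 13 + 2 = 20 ≤ 22, throughput 15 + 8 + 16 = 39.
node-F + node-J + node-C: power draw 5 + 5 + 2 = 12 ≤ 22, throughput 15 + 6 + 16 = 37.
node-F + node-J + node-A + node-C: power draw 5 + 5 + 8 + 2 = 20 ≤ 22, throughput 15 + 6 + 5 + 16 = 42.
Best is node-F, node-J, node-A, and node-C with total throughput 42.

42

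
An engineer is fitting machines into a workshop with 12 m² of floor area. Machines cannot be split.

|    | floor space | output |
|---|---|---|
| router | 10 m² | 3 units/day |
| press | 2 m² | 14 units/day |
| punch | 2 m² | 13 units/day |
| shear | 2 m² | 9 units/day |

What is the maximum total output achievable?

36

press + shear: floor space 2 + 2 = 4 ≤ 12, output 14 + 9 = 23.
press + punch: floor space 2 + 2 = 4 ≤ 12, output 14 + 13 = 27.
press + punch + shear: floor space 2 + 2 + 2 = 6 ≤ 12, output 14 + 13 + 9 = 36.
Best is press, punch, and shear with total output 36.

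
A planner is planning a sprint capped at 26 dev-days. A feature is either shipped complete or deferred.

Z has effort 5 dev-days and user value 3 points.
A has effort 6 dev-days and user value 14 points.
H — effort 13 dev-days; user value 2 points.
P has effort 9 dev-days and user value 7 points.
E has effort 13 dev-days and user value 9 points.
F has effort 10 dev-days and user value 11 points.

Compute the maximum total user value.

Take A, P, and F: effort 6 + 9 + 10 = 25 ≤ 26, user value 14 + 7 + 11 = 32.
No other feasible combination does better.

32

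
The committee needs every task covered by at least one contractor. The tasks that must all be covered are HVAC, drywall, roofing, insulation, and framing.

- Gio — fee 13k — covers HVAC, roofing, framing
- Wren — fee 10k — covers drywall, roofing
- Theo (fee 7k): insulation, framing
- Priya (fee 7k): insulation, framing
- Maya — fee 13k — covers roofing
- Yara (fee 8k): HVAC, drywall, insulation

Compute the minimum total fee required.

Choose Gio and Yara: together they cover HVAC, drywall, roofing, insulation, framing — every task.
Total fee: 13 + 8 = 21.
No cover costs less than 21.

21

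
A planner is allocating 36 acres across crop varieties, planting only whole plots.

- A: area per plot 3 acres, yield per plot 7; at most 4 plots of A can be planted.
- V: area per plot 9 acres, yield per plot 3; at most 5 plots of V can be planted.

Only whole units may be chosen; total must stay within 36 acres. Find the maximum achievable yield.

34

Take 4×A and 2×V: area 30 ≤ 36, yield 4·7 + 2·3 = 34.
A has the best ratio (7/3) and is taken to its limit of 4; remaining capacity is filled optimally with the others.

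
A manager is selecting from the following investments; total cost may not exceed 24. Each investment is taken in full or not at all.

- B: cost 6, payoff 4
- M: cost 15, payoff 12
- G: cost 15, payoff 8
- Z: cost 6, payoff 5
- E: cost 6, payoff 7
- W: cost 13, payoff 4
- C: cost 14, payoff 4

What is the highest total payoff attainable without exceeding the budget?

M + Z: cost 15 + 6 = 21 ≤ 24, payoff 12 + 5 = 17.
M + E: cost 15 + 6 = 21 ≤ 24, payoff 12 + 7 = 19.
Best is M and E with total payoff 19.

19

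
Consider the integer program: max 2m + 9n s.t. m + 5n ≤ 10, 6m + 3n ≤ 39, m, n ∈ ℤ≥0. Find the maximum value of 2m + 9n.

(m,n)=(5,1): 1·5+5·1=10≤10, 6·5+3·1=33≤39, objective 19.
(m,n)=(4,1): 1·4+5·1=9≤10, 6·4+3·1=27≤39, objective 17.
(m,n)=(6,0): 1·6+5·0=6≤10, 6·6+3·0=36≤39, objective 12.
(m,n)=(5,0): 1·5+5·0=5≤10, 6·5+3·0=30≤39, objective 10.
The best lattice point is (5,1), giving 19.

19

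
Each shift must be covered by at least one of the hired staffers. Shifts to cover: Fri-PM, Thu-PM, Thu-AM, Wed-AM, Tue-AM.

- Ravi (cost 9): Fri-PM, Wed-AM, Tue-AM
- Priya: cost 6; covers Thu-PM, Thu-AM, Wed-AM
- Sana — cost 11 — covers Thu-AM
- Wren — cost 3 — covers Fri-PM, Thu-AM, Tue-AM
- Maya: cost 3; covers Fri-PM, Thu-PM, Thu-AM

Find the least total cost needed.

Choose Priya and Wren: together they cover Fri-PM, Thu-PM, Thu-AM, Wed-AM, Tue-AM — every shift.
Total cost: 6 + 3 = 9.
No cover costs less than 9.

9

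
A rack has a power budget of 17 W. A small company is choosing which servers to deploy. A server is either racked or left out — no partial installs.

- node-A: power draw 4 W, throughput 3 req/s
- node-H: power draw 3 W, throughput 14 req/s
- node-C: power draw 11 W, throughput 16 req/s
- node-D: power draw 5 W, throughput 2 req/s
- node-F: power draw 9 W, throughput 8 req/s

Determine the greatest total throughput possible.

node-H + node-C: power draw 3 + 11 = 14 ≤ 17, throughput 14 + 16 = 30.
node-A + node-H + node-F: power draw 4 + 3 + 9 = 16 ≤ 17, throughput 3 + 14 + 8 = 25.
node-H + node-D + node-F: power draw 3 + 5 + 9 = 17 ≤ 17, throughput 14 + 2 + 8 = 24.
Best is node-H and node-C with total throughput 30.

30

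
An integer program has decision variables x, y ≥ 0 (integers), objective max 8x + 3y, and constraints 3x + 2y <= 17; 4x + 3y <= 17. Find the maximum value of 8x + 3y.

(x,y)=(4,0): 3·4+2·0=12≤17, 4·4+3·0=16≤17, objective 32.
(x,y)=(3,1): 3·3+2·1=11≤17, 4·3+3·1=15≤17, objective 27.
(x,y)=(3,0): 3·3+2·0=9≤17, 4·3+3·0=12≤17, objective 24.
No feasible integer point exceeds 32.

32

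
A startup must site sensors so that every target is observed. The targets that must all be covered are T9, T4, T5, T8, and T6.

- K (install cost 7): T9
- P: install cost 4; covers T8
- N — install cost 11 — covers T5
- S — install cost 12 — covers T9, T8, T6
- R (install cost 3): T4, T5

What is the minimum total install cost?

15

This is a weighted set-cover instance.
Choose S and R: together they cover T9, T4, T5, T8, T6 — every target.
Total install cost: 12 + 3 = 15.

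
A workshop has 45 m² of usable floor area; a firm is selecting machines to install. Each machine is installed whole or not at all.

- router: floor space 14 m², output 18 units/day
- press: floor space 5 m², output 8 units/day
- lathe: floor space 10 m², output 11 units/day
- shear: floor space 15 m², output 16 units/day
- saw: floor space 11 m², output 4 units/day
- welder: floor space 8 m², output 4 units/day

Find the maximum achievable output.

router + press + lathe + shear: floor space 14 + 5 + 10 + 15 = 44 ≤ 45, output 18 + 8 + 11 + 16 = 53.
router + press + shear + welder: floor space 14 + 5 + 15 + 8 = 42 ≤ 45, output 18 + 8 + 16 + 4 = 46.
Best is router, press, lathe, and shear with total output 53.

53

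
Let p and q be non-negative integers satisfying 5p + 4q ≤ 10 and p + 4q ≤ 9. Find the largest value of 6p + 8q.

16

(p,q)=(0,2): 5·0+4·2=8≤10, 1·0+4·2=8≤9, objective 16.
(p,q)=(1,1): 5·1+4·1=9≤10, 1·1+4·1=5≤9, objective 14.
The best lattice point is (0,2), giving 16.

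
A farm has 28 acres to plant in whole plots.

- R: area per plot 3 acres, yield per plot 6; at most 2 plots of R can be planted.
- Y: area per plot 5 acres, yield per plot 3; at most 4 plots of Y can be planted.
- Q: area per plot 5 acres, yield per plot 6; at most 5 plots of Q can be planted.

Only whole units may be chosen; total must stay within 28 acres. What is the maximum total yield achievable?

36

2×R and 4×Q: area 26 ≤ 28, yield 2·6 + 4·6 = 36.
1×R and 5×Q: area 28 ≤ 28, yield 1·6 + 5·6 = 36.
Best is 36.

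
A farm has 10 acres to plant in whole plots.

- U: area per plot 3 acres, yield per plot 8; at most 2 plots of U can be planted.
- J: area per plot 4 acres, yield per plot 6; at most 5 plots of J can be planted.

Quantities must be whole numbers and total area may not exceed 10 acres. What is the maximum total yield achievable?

22

This is a bounded integer knapsack.
2×U: area 6 ≤ 10, yield 2·8 = 16.
2×U and 1×J: area 10 ≤ 10, yield 2·8 + 1·6 = 22.
Best is 22.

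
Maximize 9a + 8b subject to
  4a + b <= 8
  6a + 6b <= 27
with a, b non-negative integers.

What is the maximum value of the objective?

33

The continuous relaxation peaks at (1.17, 3.33) with value 37.17; rounding to a feasible lattice point costs some objective.
(a,b)=(1,3) is feasible, giving 33.
(a,b)=(0,4) is feasible, giving 32.
The best lattice point is (1,3), giving 33.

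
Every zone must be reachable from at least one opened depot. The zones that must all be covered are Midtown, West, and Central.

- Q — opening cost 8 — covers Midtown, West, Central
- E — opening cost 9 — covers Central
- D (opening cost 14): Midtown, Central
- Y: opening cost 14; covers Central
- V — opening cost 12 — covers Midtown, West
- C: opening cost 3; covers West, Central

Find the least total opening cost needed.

8

The greedy cost-per-new-zone heuristic would pick C and Q for 11, but a cheaper cover exists.
Q alone covers Midtown, West, Central — every zone.
Total opening cost: 8.
No cover costs less than 8.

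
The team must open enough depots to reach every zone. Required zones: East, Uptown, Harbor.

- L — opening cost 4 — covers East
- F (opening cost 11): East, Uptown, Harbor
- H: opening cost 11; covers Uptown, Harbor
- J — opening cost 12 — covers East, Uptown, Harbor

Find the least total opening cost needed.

F alone covers East, Uptown, Harbor — every zone.
Total opening cost: 11.
No cover costs less than 11.

11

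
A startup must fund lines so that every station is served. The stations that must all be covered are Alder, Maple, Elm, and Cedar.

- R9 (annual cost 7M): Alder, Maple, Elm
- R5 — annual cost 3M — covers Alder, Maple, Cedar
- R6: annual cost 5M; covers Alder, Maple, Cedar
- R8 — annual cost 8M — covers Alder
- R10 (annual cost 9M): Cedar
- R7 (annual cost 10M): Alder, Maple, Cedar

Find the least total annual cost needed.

Choose R9 and R5: together they cover Alder, Maple, Elm, Cedar — every station.
Total annual cost: 7 + 3 = 10.
No cover costs less than 10.

10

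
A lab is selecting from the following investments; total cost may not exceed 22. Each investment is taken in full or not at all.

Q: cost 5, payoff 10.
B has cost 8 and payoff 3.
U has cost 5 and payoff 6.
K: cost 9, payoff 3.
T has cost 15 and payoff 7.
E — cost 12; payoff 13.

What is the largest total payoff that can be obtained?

29

Q + U + E: cost 5 + 5 + 12 = 22 ≤ 22, payoff 10 + 6 + 13 = 29.
Q + E: cost 5 + 12 = 17 ≤ 22, payoff 10 + 13 = 23.
U + E: cost 5 + 12 = 17 ≤ 22, payoff 6 + 13 = 19.
Best is Q, U, and E with total payoff 29.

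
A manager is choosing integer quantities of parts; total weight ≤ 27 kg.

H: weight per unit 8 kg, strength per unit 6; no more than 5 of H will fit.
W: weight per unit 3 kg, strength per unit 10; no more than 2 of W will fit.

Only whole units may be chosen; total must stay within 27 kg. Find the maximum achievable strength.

32

This is a bounded integer knapsack.
Take 2×H and 2×W: weight 22 ≤ 27, strength 2·6 + 2·10 = 32.
W has the best ratio (10/3) and is taken to its limit of 2; remaining capacity is filled optimally with the others.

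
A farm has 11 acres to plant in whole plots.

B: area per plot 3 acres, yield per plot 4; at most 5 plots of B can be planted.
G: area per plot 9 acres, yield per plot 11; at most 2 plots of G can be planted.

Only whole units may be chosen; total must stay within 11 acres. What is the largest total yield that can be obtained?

This is a bounded integer knapsack.
B has the best ratio (4/3); taking only B gives at most 3×4 = 12 (stopped by the area limit).
Optimal: 3×B: area 9 ≤ 11, yield 3·4 = 12.

12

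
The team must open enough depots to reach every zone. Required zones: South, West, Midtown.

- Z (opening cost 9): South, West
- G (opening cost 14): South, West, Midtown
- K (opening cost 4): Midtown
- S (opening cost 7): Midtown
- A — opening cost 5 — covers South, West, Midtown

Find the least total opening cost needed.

5

This is a weighted set-cover instance.
A alone covers South, West, Midtown — every zone.
Total opening cost: 5.
No cover costs less than 5.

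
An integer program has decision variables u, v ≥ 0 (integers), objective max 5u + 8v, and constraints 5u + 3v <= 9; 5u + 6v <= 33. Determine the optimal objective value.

24

(u,v)=(0,3): 5·0+3·3=9≤9, 5·0+6·3=18≤33, objective 24.
(u,v)=(0,2): 5·0+3·2=6≤9, 5·0+6·2=12≤33, objective 16.
The best lattice point is (0,3), giving 24.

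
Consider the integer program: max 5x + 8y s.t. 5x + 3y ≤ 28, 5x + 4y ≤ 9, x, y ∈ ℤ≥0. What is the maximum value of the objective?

16

The continuous relaxation peaks at (0, 2.25) with value 18.00; rounding to a feasible lattice point costs some objective.
(x,y)=(0,2): 5·0+3·2=6≤28, 5·0+4·2=8≤9, objective 16.
(x,y)=(1,1): 5·1+3·1=8≤28, 5·1+4·1=9≤9, objective 13.
The best lattice point is (0,2), giving 16.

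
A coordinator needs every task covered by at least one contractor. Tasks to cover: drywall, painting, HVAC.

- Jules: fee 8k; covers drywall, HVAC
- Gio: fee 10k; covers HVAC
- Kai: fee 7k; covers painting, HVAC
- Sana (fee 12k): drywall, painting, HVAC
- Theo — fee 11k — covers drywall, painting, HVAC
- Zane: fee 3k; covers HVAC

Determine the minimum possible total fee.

This is an integer covering problem.
The greedy cost-per-new-task heuristic would pick Zane and Theo for 14, but a cheaper cover exists.
Theo alone covers drywall, painting, HVAC — every task.
Total fee: 11.
No cover costs less than 11.

11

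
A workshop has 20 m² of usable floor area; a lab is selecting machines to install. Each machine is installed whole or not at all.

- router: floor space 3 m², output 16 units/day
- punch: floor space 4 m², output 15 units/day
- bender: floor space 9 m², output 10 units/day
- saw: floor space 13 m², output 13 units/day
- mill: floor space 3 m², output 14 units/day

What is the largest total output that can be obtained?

Allowing fractional choices, the relaxed optimum would be about 56.0, but machines are indivisible.
router + punch + mill: floor space 3 + 4 + 3 = 10 ≤ 20, output 16 + 15 + 14 = 45.
router + punch + bender + mill: floor space 3 + 4 + 9 + 3 = 19 ≤ 20, output 16 + 15 + 10 + 14 = 55.
Best is router, punch, bender, and mill with total output 55.

55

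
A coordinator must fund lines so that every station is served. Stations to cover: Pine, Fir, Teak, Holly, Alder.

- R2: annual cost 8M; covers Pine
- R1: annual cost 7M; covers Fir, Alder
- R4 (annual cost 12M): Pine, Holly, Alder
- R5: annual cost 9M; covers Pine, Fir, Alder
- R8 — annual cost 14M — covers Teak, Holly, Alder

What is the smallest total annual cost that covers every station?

Choose R5 and R8: together they cover Pine, Fir, Teak, Holly, Alder — every station.
Total annual cost: 9 + 14 = 23.
No cover costs less than 23.

23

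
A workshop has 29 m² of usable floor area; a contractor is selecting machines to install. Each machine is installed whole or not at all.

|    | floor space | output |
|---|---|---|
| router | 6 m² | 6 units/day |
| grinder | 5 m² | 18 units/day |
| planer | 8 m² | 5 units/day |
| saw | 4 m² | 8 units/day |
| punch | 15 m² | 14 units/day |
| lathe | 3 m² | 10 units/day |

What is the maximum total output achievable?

Allowing fractional choices, the relaxed optimum would be about 52.3, but machines are indivisible.
router + grinder + planer + saw + lathe: floor space 6 + 5 + 8 + 4 + 3 = 26 ≤ 29, output 6 + 18 + 5 + 8 + 10 = 47.
grinder + saw + punch + lathe: floor space 5 + 4 + 15 + 3 = 27 ≤ 29, output 18 + 8 + 14 + 10 = 50.
router + grinder + punch + lathe: floor space 6 + 5 + 15 + 3 = 29 ≤ 29, output 6 + 18 + 14 + 10 = 48.
Best is grinder, saw, punch, and lathe with total output 50.

50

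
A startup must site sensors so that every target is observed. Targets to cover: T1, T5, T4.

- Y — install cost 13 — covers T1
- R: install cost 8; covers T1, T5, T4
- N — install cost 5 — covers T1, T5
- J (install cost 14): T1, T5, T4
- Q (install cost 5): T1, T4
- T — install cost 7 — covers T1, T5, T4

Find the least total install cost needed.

7

T alone covers T1, T5, T4 — every target.
Total install cost: 7.
No cover costs less than 7.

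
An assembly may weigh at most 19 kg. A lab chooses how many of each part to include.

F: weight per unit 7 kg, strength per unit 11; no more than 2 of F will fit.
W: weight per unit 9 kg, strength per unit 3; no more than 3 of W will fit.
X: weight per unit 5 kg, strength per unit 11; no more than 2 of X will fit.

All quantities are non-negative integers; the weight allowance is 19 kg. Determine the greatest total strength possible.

33

X has the best ratio (11/5); taking only X gives at most 2×11 = 22 (stopped by the supply cap of 2).
Mixing does better — 1×F and 2×X: weight 17 ≤ 19, strength 1·11 + 2·11 = 33.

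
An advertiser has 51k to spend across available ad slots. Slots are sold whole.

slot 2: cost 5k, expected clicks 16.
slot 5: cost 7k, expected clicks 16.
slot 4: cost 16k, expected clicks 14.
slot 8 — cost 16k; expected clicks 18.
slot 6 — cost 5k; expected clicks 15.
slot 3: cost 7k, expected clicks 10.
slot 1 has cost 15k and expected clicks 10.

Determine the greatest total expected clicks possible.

Allowing fractional choices, the relaxed optimum would be about 84.6, but ad slots are indivisible.
slot 2 + slot 5 + slot 8 + slot 6 + slot 3: cost 5 + 7 + 16 + 5 + 7 = 40 ≤ 51, expected clicks 16 + 16 + 18 + 15 + 10 = 75.
slot 2 + slot 5 + slot 4 + slot 8 + slot 6: cost 5 + 7 + 16 + 16 + 5 = 49 ≤ 51, expected clicks 16 + 16 + 14 + 18 + 15 = 79.
Best is slot 2, slot 5, slot 4, slot 8, and slot 6 with total expected clicks 79.

79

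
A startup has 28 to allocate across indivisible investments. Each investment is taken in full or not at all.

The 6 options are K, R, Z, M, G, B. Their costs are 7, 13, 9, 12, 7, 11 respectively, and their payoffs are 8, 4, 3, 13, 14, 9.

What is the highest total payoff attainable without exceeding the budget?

This is an integer program with binary decision variables.
K + G + B: cost 7 + 7 + 11 = 25 ≤ 28, payoff 8 + 14 + 9 = 31.
K + M + G: cost 7 + 12 + 7 = 26 ≤ 28, payoff 8 + 13 + 14 = 35.
Z + M + G: cost 9 + 12 + 7 = 28 ≤ 28, payoff 3 + 13 + 14 = 30.
Best is K, M, and G with total payoff 35.

35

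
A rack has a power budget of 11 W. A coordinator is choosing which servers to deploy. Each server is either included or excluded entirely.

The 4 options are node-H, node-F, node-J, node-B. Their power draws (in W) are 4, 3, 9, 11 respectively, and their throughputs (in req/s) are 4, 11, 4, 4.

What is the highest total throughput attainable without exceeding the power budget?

15

Allowing fractional choices, the relaxed optimum would be about 16.8, but servers are indivisible.
node-F: power draw 3 ≤ 11, throughput 11.
node-H + node-F: power draw 4 + 3 = 7 ≤ 11, throughput 4 + 11 = 15.
Best is node-H and node-F with total throughput 15.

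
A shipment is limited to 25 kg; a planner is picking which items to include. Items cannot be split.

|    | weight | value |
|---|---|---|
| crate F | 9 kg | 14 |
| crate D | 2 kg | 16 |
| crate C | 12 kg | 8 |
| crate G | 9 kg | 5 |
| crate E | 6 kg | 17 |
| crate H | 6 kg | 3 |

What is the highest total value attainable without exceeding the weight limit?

This is a 0-1 knapsack instance.
Allowing fractional choices, the relaxed optimum would be about 52.3, but items are indivisible.
crate F + crate D + crate E + crate H: weight 9 + 2 + 6 + 6 = 23 ≤ 25, value 14 + 16 + 17 + 3 = 50.
crate F + crate D + crate E: weight 9 + 2 + 6 = 17 ≤ 25, value 14 + 16 + 17 = 47.
Best is crate F, crate D, crate E, and crate H with total value 50.

50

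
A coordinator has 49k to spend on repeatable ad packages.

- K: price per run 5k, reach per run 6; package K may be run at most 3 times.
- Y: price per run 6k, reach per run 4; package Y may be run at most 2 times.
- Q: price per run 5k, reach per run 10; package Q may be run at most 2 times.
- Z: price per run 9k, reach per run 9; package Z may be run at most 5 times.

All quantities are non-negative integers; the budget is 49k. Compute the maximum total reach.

Q has the best ratio (10/5); taking only Q gives at most 2×10 = 20 (stopped by the supply cap of 2).
Mixing does better — 3×K, 1×Y, 2×Q, and 2×Z: price 49 ≤ 49, reach 3·6 + 1·4 + 2·10 + 2·9 = 60.

60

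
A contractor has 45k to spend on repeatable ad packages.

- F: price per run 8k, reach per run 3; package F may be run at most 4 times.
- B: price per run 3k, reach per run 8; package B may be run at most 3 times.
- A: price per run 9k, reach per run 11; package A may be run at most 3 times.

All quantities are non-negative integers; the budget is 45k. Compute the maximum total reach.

60

B has the best ratio (8/3); taking only B gives at most 3×8 = 24 (stopped by the supply cap of 3).
Mixing does better — 1×F, 3×B, and 3×A: price 44 ≤ 45, reach 1·3 + 3·8 + 3·11 = 60.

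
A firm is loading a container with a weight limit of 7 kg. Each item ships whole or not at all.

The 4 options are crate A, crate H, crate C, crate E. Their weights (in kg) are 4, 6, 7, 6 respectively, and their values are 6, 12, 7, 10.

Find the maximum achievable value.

12

Take crate H: weight 6 ≤ 7, value 12.
No other feasible combination does better.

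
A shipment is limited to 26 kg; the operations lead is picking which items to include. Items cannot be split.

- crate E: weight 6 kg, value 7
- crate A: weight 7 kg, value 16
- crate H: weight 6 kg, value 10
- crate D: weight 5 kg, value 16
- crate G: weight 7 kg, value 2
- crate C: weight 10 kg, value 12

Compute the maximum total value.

49

Allowing fractional choices, the relaxed optimum would be about 51.6, but items are indivisible.
crate E + crate A + crate H + crate D: weight 6 + 7 + 6 + 5 = 24 ≤ 26, value 7 + 16 + 10 + 16 = 49.
crate A + crate D + crate C: weight 7 + 5 + 10 = 22 ≤ 26, value 16 + 16 + 12 = 44.
Best is crate E, crate A, crate H, and crate D with total value 49.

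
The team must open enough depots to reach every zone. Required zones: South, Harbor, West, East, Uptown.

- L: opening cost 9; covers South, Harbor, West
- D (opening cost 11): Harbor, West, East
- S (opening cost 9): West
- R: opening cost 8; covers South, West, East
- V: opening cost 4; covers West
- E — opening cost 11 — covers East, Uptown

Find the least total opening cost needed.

20

This is a weighted set-cover instance.
The greedy cost-per-new-zone heuristic would pick R, L, and E for 28, but a cheaper cover exists.
Choose L and E: together they cover South, Harbor, West, East, Uptown — every zone.
Total opening cost: 9 + 11 = 20.
No cover costs less than 20.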